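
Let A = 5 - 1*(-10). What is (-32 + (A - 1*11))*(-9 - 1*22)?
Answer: 868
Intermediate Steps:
A = 15 (A = 5 + 10 = 15)
(-32 + (A - 1*11))*(-9 - 1*22) = (-32 + (15 - 1*11))*(-9 - 1*22) = (-32 + (15 - 11))*(-9 - 22) = (-32 + 4)*(-31) = -28*(-31) = 868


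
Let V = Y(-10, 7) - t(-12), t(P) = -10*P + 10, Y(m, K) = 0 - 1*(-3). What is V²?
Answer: 16129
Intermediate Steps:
Y(m, K) = 3 (Y(m, K) = 0 + 3 = 3)
t(P) = 10 - 10*P
V = -127 (V = 3 - (10 - 10*(-12)) = 3 - (10 + 120) = 3 - 1*130 = 3 - 130 = -127)
V² = (-127)² = 16129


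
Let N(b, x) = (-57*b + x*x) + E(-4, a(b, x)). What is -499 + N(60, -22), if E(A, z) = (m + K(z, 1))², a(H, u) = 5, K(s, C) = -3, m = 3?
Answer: -3435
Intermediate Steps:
E(A, z) = 0 (E(A, z) = (3 - 3)² = 0² = 0)
N(b, x) = x² - 57*b (N(b, x) = (-57*b + x*x) + 0 = (-57*b + x²) + 0 = (x² - 57*b) + 0 = x² - 57*b)
-499 + N(60, -22) = -499 + ((-22)² - 57*60) = -499 + (484 - 3420) = -499 - 2936 = -3435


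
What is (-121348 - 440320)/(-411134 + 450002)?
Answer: -140417/9717 ≈ -14.451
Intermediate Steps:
(-121348 - 440320)/(-411134 + 450002) = -561668/38868 = -561668*1/38868 = -140417/9717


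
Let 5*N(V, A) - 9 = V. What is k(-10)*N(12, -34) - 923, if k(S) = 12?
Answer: -4363/5 ≈ -872.60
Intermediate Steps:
N(V, A) = 9/5 + V/5
k(-10)*N(12, -34) - 923 = 12*(9/5 + (1/5)*12) - 923 = 12*(9/5 + 12/5) - 923 = 12*(21/5) - 923 = 252/5 - 923 = -4363/5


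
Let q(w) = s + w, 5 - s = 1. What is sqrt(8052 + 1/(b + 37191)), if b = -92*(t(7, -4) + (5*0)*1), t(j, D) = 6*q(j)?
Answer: sqrt(7797493711491)/31119 ≈ 89.733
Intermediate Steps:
s = 4 (s = 5 - 1*1 = 5 - 1 = 4)
q(w) = 4 + w
t(j, D) = 24 + 6*j (t(j, D) = 6*(4 + j) = 24 + 6*j)
b = -6072 (b = -92*((24 + 6*7) + (5*0)*1) = -92*((24 + 42) + 0*1) = -92*(66 + 0) = -92*66 = -6072)
sqrt(8052 + 1/(b + 37191)) = sqrt(8052 + 1/(-6072 + 37191)) = sqrt(8052 + 1/31119) = sqrt(250570189/31119) = sqrt(7797493711491)/31119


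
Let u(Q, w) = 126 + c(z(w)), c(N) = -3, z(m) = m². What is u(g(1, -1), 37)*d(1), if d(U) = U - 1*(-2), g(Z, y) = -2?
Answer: 369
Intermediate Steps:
d(U) = 2 + U (d(U) = U + 2 = 2 + U)
u(Q, w) = 123 (u(Q, w) = 126 - 3 = 123)
u(g(1, -1), 37)*d(1) = 123*(2 + 1) = 123*3 = 369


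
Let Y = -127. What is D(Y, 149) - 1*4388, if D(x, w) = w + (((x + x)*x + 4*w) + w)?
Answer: 28764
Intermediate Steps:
D(x, w) = 2*x² + 6*w (D(x, w) = w + (((2*x)*x + 4*w) + w) = w + ((2*x² + 4*w) + w) = w + (2*x² + 5*w) = 2*x² + 6*w)
D(Y, 149) - 1*4388 = (2*(-127)² + 6*149) - 1*4388 = (2*16129 + 894) - 4388 = (32258 + 894) - 4388 = 33152 - 4388 = 28764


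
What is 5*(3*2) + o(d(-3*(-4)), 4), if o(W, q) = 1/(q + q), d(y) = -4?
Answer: 241/8 ≈ 30.125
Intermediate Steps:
o(W, q) = 1/(2*q)
5*(3*2) + o(d(-3*(-4)), 4) = 5*(3*2) + (½)/4 = 5*6 + (½)*(¼) = 30 + ⅛ = 241/8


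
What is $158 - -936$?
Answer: $1094$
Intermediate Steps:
$158 - -936 = 158 + 936 = 1094$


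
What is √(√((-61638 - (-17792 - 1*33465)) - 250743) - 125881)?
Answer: √(-125881 + 2*I*√65281) ≈ 0.7201 + 354.8*I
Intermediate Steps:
√(√((-61638 - (-17792 - 1*33465)) - 250743) - 125881) = √(√((-61638 - (-17792 - 33465)) - 250743) - 125881) = √(√((-61638 - 1*(-51257)) - 250743) - 125881) = √(√((-61638 + 51257) - 250743) - 125881) = √(√(-10381 - 250743) - 125881) = √(√(-261124) - 125881) = √(2*I*√65281 - 125881) = √(-125881 + 2*I*√65281)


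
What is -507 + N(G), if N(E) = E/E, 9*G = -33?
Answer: -506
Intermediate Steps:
G = -11/3 (G = (⅑)*(-33) = -11/3 ≈ -3.6667)
N(E) = 1
-507 + N(G) = -507 + 1 = -506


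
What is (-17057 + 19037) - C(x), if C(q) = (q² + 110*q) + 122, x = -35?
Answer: 4483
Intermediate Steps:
C(q) = 122 + q² + 110*q
(-17057 + 19037) - C(x) = (-17057 + 19037) - (122 + (-35)² + 110*(-35)) = 1980 - (122 + 1225 - 3850) = 1980 - 1*(-2503) = 1980 + 2503 = 4483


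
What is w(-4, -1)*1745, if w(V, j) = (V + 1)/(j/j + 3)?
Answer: -5235/4 ≈ -1308.8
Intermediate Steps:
w(V, j) = ¼ + V/4 (w(V, j) = (1 + V)/(1 + 3) = (1 + V)/4 = (1 + V)*(¼) = ¼ + V/4)
w(-4, -1)*1745 = (¼ + (¼)*(-4))*1745 = (¼ - 1)*1745 = -¾*1745 = -5235/4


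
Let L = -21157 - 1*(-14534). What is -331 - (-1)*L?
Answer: -6954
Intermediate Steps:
L = -6623 (L = -21157 + 14534 = -6623)
-331 - (-1)*L = -331 - (-1)*(-6623) = -331 - 1*6623 = -331 - 6623 = -6954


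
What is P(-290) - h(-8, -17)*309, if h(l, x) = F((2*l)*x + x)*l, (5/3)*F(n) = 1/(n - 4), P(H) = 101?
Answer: 134171/1255 ≈ 106.91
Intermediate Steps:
F(n) = 3/(5*(-4 + n)) (F(n) = 3/(5*(n - 4)) = 3/(5*(-4 + n)))
h(l, x) = 3*l/(5*(-4 + x + 2*l*x)) (h(l, x) = (3/(5*(-4 + ((2*l)*x + x))))*l = (3/(5*(-4 + (2*l*x + x))))*l = (3/(5*(-4 + (x + 2*l*x))))*l = (3/(5*(-4 + x + 2*l*x)))*l = 3*l/(5*(-4 + x + 2*l*x)))
P(-290) - h(-8, -17)*309 = 101 - (3/5)*(-8)/(-4 - 17*(1 + 2*(-8)))*309 = 101 - (3/5)*(-8)/(-4 - 17*(1 - 16))*309 = 101 - (3/5)*(-8)/(-4 - 17*(-15))*309 = 101 - (3/5)*(-8)/(-4 + 255)*309 = 101 - (3/5)*(-8)/251*309 = 101 - (3/5)*(-8)*(1/251)*309 = 101 - (-24)*309/1255 = 101 - 1*(-7416/1255) = 101 + 7416/1255 = 134171/1255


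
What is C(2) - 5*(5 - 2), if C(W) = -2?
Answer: -17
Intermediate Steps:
C(2) - 5*(5 - 2) = -2 - 5*(5 - 2) = -2 - 5*3 = -2 - 15 = -17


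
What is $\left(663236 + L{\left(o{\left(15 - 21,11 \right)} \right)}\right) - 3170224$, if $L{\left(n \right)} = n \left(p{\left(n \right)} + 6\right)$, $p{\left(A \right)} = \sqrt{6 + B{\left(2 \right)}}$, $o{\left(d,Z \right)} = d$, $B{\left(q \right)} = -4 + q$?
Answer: $-2507036$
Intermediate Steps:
$p{\left(A \right)} = 2$ ($p{\left(A \right)} = \sqrt{6 + \left(-4 + 2\right)} = \sqrt{6 - 2} = \sqrt{4} = 2$)
$L{\left(n \right)} = 8 n$ ($L{\left(n \right)} = n \left(2 + 6\right) = n 8 = 8 n$)
$\left(663236 + L{\left(o{\left(15 - 21,11 \right)} \right)}\right) - 3170224 = \left(663236 + 8 \left(15 - 21\right)\right) - 3170224 = \left(663236 + 8 \left(-6\right)\right) - 3170224 = \left(663236 - 48\right) - 3170224 = 663188 - 3170224 = -2507036$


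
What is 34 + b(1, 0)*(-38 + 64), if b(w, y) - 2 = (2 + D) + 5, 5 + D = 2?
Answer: 190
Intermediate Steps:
D = -3 (D = -5 + 2 = -3)
b(w, y) = 6 (b(w, y) = 2 + ((2 - 3) + 5) = 2 + (-1 + 5) = 2 + 4 = 6)
34 + b(1, 0)*(-38 + 64) = 34 + 6*(-38 + 64) = 34 + 6*26 = 34 + 156 = 190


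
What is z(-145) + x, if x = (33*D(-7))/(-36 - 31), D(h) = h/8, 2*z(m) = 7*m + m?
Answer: -310649/536 ≈ -579.57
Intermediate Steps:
z(m) = 4*m (z(m) = (7*m + m)/2 = (8*m)/2 = 4*m)
D(h) = h/8 (D(h) = h*(1/8) = h/8)
x = 231/536 (x = (33*((1/8)*(-7)))/(-36 - 31) = (33*(-7/8))/(-67) = -231/8*(-1/67) = 231/536 ≈ 0.43097)
z(-145) + x = 4*(-145) + 231/536 = -580 + 231/536 = -310649/536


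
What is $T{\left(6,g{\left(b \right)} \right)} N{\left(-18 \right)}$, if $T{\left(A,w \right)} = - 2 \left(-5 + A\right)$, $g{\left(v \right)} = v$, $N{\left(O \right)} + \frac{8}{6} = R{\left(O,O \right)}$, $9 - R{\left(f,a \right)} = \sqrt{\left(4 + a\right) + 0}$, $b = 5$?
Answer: $- \frac{46}{3} + 2 i \sqrt{14} \approx -15.333 + 7.4833 i$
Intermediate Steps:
$R{\left(f,a \right)} = 9 - \sqrt{4 + a}$ ($R{\left(f,a \right)} = 9 - \sqrt{\left(4 + a\right) + 0} = 9 - \sqrt{4 + a}$)
$N{\left(O \right)} = \frac{23}{3} - \sqrt{4 + O}$ ($N{\left(O \right)} = - \frac{4}{3} - \left(-9 + \sqrt{4 + O}\right) = \frac{23}{3} - \sqrt{4 + O}$)
$T{\left(A,w \right)} = 10 - 2 A$
$T{\left(6,g{\left(b \right)} \right)} N{\left(-18 \right)} = \left(10 - 12\right) \left(\frac{23}{3} - \sqrt{4 - 18}\right) = \left(10 - 12\right) \left(\frac{23}{3} - \sqrt{-14}\right) = - 2 \left(\frac{23}{3} - i \sqrt{14}\right) = - \frac{46}{3} + 2 i \sqrt{14}$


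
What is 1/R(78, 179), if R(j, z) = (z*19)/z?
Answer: 1/19 ≈ 0.052632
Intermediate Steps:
R(j, z) = 19 (R(j, z) = (19*z)/z = 19)
1/R(78, 179) = 1/19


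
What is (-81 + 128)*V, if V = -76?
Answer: -3572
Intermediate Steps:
(-81 + 128)*V = (-81 + 128)*(-76) = 47*(-76) = -3572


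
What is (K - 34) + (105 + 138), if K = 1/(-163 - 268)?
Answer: 90078/431 ≈ 209.00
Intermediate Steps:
K = -1/431 (K = 1/(-431) = -1/431 ≈ -0.0023202)
(K - 34) + (105 + 138) = (-1/431 - 34) + (105 + 138) = -14655/431 + 243 = 90078/431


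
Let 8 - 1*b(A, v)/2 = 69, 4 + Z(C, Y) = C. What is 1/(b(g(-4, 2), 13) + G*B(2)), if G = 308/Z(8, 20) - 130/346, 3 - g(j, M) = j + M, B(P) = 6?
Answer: 173/58430 ≈ 0.0029608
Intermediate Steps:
Z(C, Y) = -4 + C
g(j, M) = 3 - M - j (g(j, M) = 3 - (j + M) = 3 - (M + j) = 3 + (-M - j) = 3 - M - j)
b(A, v) = -122 (b(A, v) = 16 - 2*69 = 16 - 138 = -122)
G = 13256/173 (G = 308/(-4 + 8) - 130/346 = 308/4 - 130*1/346 = 308*(1/4) - 65/173 = 77 - 65/173 = 13256/173 ≈ 76.624)
1/(b(g(-4, 2), 13) + G*B(2)) = 1/(-122 + (13256/173)*6) = 1/(-122 + 79536/173) = 1/(58430/173) = 173/58430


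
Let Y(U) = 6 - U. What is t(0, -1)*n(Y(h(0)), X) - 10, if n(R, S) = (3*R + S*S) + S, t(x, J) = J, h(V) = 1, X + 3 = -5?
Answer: -81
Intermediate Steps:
X = -8 (X = -3 - 5 = -8)
n(R, S) = S + S² + 3*R (n(R, S) = (3*R + S²) + S = (S² + 3*R) + S = S + S² + 3*R)
t(0, -1)*n(Y(h(0)), X) - 10 = -(-8 + (-8)² + 3*(6 - 1*1)) - 10 = -(-8 + 64 + 3*(6 - 1)) - 10 = -(-8 + 64 + 3*5) - 10 = -(-8 + 64 + 15) - 10 = -1*71 - 10 = -71 - 10 = -81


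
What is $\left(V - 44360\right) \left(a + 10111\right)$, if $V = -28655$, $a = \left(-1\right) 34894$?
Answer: $1809530745$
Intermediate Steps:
$a = -34894$
$\left(V - 44360\right) \left(a + 10111\right) = \left(-28655 - 44360\right) \left(-34894 + 10111\right) = \left(-73015\right) \left(-24783\right) = 1809530745$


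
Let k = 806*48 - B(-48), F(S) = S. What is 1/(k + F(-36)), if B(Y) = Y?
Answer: 1/38700 ≈ 2.5840e-5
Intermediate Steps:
k = 38736 (k = 806*48 - 1*(-48) = 38688 + 48 = 38736)
1/(k + F(-36)) = 1/(38736 - 36) = 1/38700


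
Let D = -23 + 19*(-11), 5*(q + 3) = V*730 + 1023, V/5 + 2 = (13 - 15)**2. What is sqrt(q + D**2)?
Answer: 2*sqrt(346785)/5 ≈ 235.55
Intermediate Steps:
V = 10 (V = -10 + 5*(13 - 15)**2 = -10 + 5*(-2)**2 = -10 + 5*4 = -10 + 20 = 10)
q = 8308/5 (q = -3 + (10*730 + 1023)/5 = -3 + (7300 + 1023)/5 = -3 + (1/5)*8323 = -3 + 8323/5 = 8308/5 ≈ 1661.6)
D = -232 (D = -23 - 209 = -232)
sqrt(q + D**2) = sqrt(8308/5 + (-232)**2) = sqrt(8308/5 + 53824) = sqrt(277428/5) = 2*sqrt(346785)/5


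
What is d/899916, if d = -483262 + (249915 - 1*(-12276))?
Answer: -221071/899916 ≈ -0.24566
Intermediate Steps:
d = -221071 (d = -483262 + (249915 + 12276) = -483262 + 262191 = -221071)
d/899916 = -221071/899916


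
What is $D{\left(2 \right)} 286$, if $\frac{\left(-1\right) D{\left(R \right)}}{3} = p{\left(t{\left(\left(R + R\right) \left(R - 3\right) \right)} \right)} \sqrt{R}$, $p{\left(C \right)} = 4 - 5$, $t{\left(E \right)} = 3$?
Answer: $858 \sqrt{2} \approx 1213.4$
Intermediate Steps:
$p{\left(C \right)} = -1$
$D{\left(R \right)} = 3 \sqrt{R}$ ($D{\left(R \right)} = - 3 \left(- \sqrt{R}\right) = 3 \sqrt{R}$)
$D{\left(2 \right)} 286 = 3 \sqrt{2} \cdot 286 = 858 \sqrt{2}$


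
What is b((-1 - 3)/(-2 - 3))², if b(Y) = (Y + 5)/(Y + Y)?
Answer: 841/64 ≈ 13.141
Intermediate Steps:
b(Y) = (5 + Y)/(2*Y) (b(Y) = (5 + Y)/((2*Y)) = (5 + Y)*(1/(2*Y)) = (5 + Y)/(2*Y))
b((-1 - 3)/(-2 - 3))² = ((5 + (-1 - 3)/(-2 - 3))/(2*(((-1 - 3)/(-2 - 3)))))² = ((5 - 4/(-5))/(2*((-4/(-5)))))² = ((5 - 4*(-⅕))/(2*((-4*(-⅕)))))² = ((5 + ⅘)/(2*(⅘)))² = ((½)*(5/4)*(29/5))² = (29/8)² = 841/64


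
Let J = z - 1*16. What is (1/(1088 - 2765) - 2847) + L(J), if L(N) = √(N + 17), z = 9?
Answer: -4774420/1677 + √10 ≈ -2843.8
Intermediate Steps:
J = -7 (J = 9 - 1*16 = 9 - 16 = -7)
L(N) = √(17 + N)
(1/(1088 - 2765) - 2847) + L(J) = (1/(1088 - 2765) - 2847) + √(17 - 7) = (1/(-1677) - 2847) + √10 = (-1/1677 - 2847) + √10 = -4774420/1677 + √10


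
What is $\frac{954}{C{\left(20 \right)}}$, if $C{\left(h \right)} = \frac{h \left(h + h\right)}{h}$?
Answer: $\frac{477}{20} \approx 23.85$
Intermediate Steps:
$C{\left(h \right)} = 2 h$ ($C{\left(h \right)} = \frac{h 2 h}{h} = \frac{2 h^{2}}{h} = 2 h$)
$\frac{954}{C{\left(20 \right)}} = \frac{954}{2 \cdot 20} = \frac{954}{40} = 954 \cdot \frac{1}{40} = \frac{477}{20}$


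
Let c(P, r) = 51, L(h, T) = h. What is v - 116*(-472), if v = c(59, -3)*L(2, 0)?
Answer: 54854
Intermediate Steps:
v = 102 (v = 51*2 = 102)
v - 116*(-472) = 102 - 116*(-472) = 102 - 1*(-54752) = 102 + 54752 = 54854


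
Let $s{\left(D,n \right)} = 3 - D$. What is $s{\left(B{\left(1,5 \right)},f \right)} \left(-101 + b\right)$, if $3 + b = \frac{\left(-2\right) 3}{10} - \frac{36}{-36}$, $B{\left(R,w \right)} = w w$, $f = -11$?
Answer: $\frac{11396}{5} \approx 2279.2$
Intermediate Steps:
$B{\left(R,w \right)} = w^{2}$
$b = - \frac{13}{5}$ ($b = -3 + \left(\frac{\left(-2\right) 3}{10} - \frac{36}{-36}\right) = -3 - - \frac{2}{5} = -3 + \left(- \frac{3}{5} + 1\right) = -3 + \frac{2}{5} = - \frac{13}{5} \approx -2.6$)
$s{\left(B{\left(1,5 \right)},f \right)} \left(-101 + b\right) = \left(3 - 5^{2}\right) \left(-101 - \frac{13}{5}\right) = \left(3 - 25\right) \left(- \frac{518}{5}\right) = \left(-22\right) \left(- \frac{518}{5}\right) = \frac{11396}{5}$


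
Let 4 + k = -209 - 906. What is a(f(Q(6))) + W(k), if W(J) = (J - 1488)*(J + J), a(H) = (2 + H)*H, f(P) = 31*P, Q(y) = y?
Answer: 5869434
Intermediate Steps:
k = -1119 (k = -4 + (-209 - 906) = -4 - 1115 = -1119)
a(H) = H*(2 + H)
W(J) = 2*J*(-1488 + J) (W(J) = (-1488 + J)*(2*J) = 2*J*(-1488 + J))
a(f(Q(6))) + W(k) = (31*6)*(2 + 31*6) + 2*(-1119)*(-1488 - 1119) = 186*(2 + 186) + 2*(-1119)*(-2607) = 186*188 + 5834466 = 34968 + 5834466 = 5869434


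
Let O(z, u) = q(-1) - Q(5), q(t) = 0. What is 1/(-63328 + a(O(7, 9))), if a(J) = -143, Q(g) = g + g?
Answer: -1/63471 ≈ -1.5755e-5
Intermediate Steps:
Q(g) = 2*g
O(z, u) = -10 (O(z, u) = 0 - 2*5 = 0 - 1*10 = 0 - 10 = -10)
1/(-63328 + a(O(7, 9))) = 1/(-63328 - 143) = 1/(-63471) = -1/63471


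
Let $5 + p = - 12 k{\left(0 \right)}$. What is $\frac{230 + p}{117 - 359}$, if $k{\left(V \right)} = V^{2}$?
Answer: $- \frac{225}{242} \approx -0.92975$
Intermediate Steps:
$p = -5$ ($p = -5 - 12 \cdot 0^{2} = -5 - 0 = -5 + 0 = -5$)
$\frac{230 + p}{117 - 359} = \frac{230 - 5}{117 - 359} = \frac{225}{-242} = 225 \left(- \frac{1}{242}\right) = - \frac{225}{242}$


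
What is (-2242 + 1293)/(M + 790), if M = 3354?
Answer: -949/4144 ≈ -0.22901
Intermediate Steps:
(-2242 + 1293)/(M + 790) = (-2242 + 1293)/(3354 + 790) = -949/4144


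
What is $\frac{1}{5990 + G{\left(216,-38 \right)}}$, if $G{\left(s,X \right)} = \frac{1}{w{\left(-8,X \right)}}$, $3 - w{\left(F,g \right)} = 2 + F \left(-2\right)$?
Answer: $\frac{15}{89849} \approx 0.00016695$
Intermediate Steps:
$w{\left(F,g \right)} = 1 + 2 F$ ($w{\left(F,g \right)} = 3 - \left(2 + F \left(-2\right)\right) = 3 - \left(2 - 2 F\right) = 3 + \left(-2 + 2 F\right) = 1 + 2 F$)
$G{\left(s,X \right)} = - \frac{1}{15}$ ($G{\left(s,X \right)} = \frac{1}{1 + 2 \left(-8\right)} = \frac{1}{1 - 16} = \frac{1}{-15} = - \frac{1}{15}$)
$\frac{1}{5990 + G{\left(216,-38 \right)}} = \frac{1}{5990 - \frac{1}{15}} = \frac{1}{\frac{89849}{15}} = \frac{15}{89849}$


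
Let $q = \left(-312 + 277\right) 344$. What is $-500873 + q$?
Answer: $-512913$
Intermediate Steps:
$q = -12040$ ($q = \left(-35\right) 344 = -12040$)
$-500873 + q = -500873 - 12040 = -512913$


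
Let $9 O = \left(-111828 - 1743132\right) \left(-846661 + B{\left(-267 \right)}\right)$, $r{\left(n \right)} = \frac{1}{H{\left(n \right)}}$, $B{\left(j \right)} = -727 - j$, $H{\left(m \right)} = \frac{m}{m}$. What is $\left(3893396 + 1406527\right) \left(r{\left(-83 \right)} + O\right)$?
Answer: $925352169552977443$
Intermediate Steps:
$H{\left(m \right)} = 1$
$r{\left(n \right)} = 1$ ($r{\left(n \right)} = 1^{-1} = 1$)
$O = \frac{523791856720}{3}$ ($O = \frac{\left(-111828 - 1743132\right) \left(-846661 - 460\right)}{9} = \frac{\left(-1854960\right) \left(-846661 + \left(-727 + 267\right)\right)}{9} = \frac{\left(-1854960\right) \left(-846661 - 460\right)}{9} = \frac{\left(-1854960\right) \left(-847121\right)}{9} = \frac{1}{9} \cdot 1571375570160 = \frac{523791856720}{3} \approx 1.746 \cdot 10^{11}$)
$\left(3893396 + 1406527\right) \left(r{\left(-83 \right)} + O\right) = \left(3893396 + 1406527\right) \left(1 + \frac{523791856720}{3}\right) = 5299923 \cdot \frac{523791856723}{3} = 925352169552977443$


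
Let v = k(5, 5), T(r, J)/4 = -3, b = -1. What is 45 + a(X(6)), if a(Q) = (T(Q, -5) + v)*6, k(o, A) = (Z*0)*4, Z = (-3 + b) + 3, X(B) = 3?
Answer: -27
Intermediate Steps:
T(r, J) = -12 (T(r, J) = 4*(-3) = -12)
Z = -1 (Z = (-3 - 1) + 3 = -4 + 3 = -1)
k(o, A) = 0 (k(o, A) = -1*0*4 = 0*4 = 0)
v = 0
a(Q) = -72 (a(Q) = (-12 + 0)*6 = -12*6 = -72)
45 + a(X(6)) = 45 - 72 = -27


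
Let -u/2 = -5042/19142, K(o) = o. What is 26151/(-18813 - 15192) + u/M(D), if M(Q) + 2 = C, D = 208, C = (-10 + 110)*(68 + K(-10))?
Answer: -241836174358/314504639215 ≈ -0.76894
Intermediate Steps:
u = 5042/9571 (u = -(-10084)/19142 = -2*(-2521/9571) = 5042/9571 ≈ 0.52680)
C = 5800 (C = (-10 + 110)*(68 - 10) = 100*58 = 5800)
M(Q) = 5798 (M(Q) = -2 + 5800 = 5798)
26151/(-18813 - 15192) + u/M(D) = 26151/(-18813 - 15192) + (5042/9571)/5798 = 26151/(-34005) + (5042/9571)*(1/5798) = 26151*(-1/34005) + 2521/27746329 = -8717/11335 + 2521/27746329 = -241836174358/314504639215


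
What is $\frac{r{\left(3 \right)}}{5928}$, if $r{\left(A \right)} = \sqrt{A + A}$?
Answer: $\frac{\sqrt{6}}{5928} \approx 0.00041321$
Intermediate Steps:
$r{\left(A \right)} = \sqrt{2} \sqrt{A}$ ($r{\left(A \right)} = \sqrt{2 A} = \sqrt{2} \sqrt{A}$)
$\frac{r{\left(3 \right)}}{5928} = \frac{\sqrt{2} \sqrt{3}}{5928} = \sqrt{6} \cdot \frac{1}{5928} = \frac{\sqrt{6}}{5928}$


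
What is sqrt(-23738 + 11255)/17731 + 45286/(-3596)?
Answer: -22643/1798 + 3*I*sqrt(1387)/17731 ≈ -12.593 + 0.0063012*I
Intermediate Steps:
sqrt(-23738 + 11255)/17731 + 45286/(-3596) = sqrt(-12483)*(1/17731) + 45286*(-1/3596) = (3*I*sqrt(1387))*(1/17731) - 22643/1798 = 3*I*sqrt(1387)/17731 - 22643/1798 = -22643/1798 + 3*I*sqrt(1387)/17731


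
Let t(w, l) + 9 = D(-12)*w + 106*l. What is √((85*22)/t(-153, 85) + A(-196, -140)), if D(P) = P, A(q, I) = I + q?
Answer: I*√39439765994/10837 ≈ 18.326*I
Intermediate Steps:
t(w, l) = -9 - 12*w + 106*l (t(w, l) = -9 + (-12*w + 106*l) = -9 - 12*w + 106*l)
√((85*22)/t(-153, 85) + A(-196, -140)) = √((85*22)/(-9 - 12*(-153) + 106*85) + (-140 - 196)) = √(1870/(-9 + 1836 + 9010) - 336) = √(1870/10837 - 336) = √(-3639362/10837) = I*√39439765994/10837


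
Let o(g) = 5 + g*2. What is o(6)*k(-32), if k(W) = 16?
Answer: 272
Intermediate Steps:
o(g) = 5 + 2*g
o(6)*k(-32) = (5 + 2*6)*16 = (5 + 12)*16 = 17*16 = 272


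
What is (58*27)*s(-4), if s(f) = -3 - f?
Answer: 1566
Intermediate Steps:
(58*27)*s(-4) = (58*27)*(-3 - 1*(-4)) = 1566*(-3 + 4) = 1566*1 = 1566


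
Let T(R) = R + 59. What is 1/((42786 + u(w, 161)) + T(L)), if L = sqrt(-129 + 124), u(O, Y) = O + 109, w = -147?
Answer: 42807/1832439254 - I*sqrt(5)/1832439254 ≈ 2.3361e-5 - 1.2203e-9*I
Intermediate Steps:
u(O, Y) = 109 + O
L = I*sqrt(5) (L = sqrt(-5) = I*sqrt(5) ≈ 2.2361*I)
T(R) = 59 + R
1/((42786 + u(w, 161)) + T(L)) = 1/((42786 + (109 - 147)) + (59 + I*sqrt(5))) = 1/((42786 - 38) + (59 + I*sqrt(5))) = 1/(42748 + (59 + I*sqrt(5))) = 1/(42807 + I*sqrt(5))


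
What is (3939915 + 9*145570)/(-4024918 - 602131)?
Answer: -5250045/4627049 ≈ -1.1346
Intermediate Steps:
(3939915 + 9*145570)/(-4024918 - 602131) = (3939915 + 1310130)/(-4627049) = 5250045*(-1/4627049) = -5250045/4627049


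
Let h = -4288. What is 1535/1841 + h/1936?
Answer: -307653/222761 ≈ -1.3811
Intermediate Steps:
1535/1841 + h/1936 = 1535/1841 - 4288/1936 = 1535*(1/1841) - 4288*1/1936 = 1535/1841 - 268/121 = -307653/222761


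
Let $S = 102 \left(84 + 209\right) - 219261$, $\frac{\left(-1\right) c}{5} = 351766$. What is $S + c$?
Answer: $-1948205$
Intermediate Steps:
$c = -1758830$ ($c = \left(-5\right) 351766 = -1758830$)
$S = -189375$ ($S = 102 \cdot 293 - 219261 = 29886 - 219261 = -189375$)
$S + c = -189375 - 1758830 = -1948205$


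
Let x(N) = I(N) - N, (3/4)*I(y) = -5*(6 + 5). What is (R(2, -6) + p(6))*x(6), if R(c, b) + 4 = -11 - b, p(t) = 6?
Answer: 238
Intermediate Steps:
I(y) = -220/3 (I(y) = 4*(-5*(6 + 5))/3 = 4*(-5*11)/3 = (4/3)*(-55) = -220/3)
x(N) = -220/3 - N
R(c, b) = -15 - b (R(c, b) = -4 + (-11 - b) = -15 - b)
(R(2, -6) + p(6))*x(6) = ((-15 - 1*(-6)) + 6)*(-220/3 - 1*6) = ((-15 + 6) + 6)*(-220/3 - 6) = (-9 + 6)*(-238/3) = -3*(-238/3) = 238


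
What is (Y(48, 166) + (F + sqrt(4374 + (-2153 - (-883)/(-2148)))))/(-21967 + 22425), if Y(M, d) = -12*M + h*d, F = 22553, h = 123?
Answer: 42395/458 + 5*sqrt(102455841)/491892 ≈ 92.668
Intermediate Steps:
Y(M, d) = -12*M + 123*d
(Y(48, 166) + (F + sqrt(4374 + (-2153 - (-883)/(-2148)))))/(-21967 + 22425) = ((-12*48 + 123*166) + (22553 + sqrt(4374 + (-2153 - (-883)/(-2148)))))/(-21967 + 22425) = ((-576 + 20418) + (22553 + sqrt(4374 + (-2153 - (-883)*(-1)/2148))))/458 = (19842 + (22553 + sqrt(4374 + (-2153 - 1*883/2148))))*(1/458) = (19842 + (22553 + sqrt(4374 + (-2153 - 883/2148))))*(1/458) = (19842 + (22553 + sqrt(4374 - 4625527/2148)))*(1/458) = (19842 + (22553 + sqrt(4769825/2148)))*(1/458) = (19842 + (22553 + 5*sqrt(102455841)/1074))*(1/458) = (42395 + 5*sqrt(102455841)/1074)*(1/458) = 42395/458 + 5*sqrt(102455841)/491892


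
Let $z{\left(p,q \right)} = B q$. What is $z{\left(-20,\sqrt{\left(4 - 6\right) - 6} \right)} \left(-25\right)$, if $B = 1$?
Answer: $- 50 i \sqrt{2} \approx - 70.711 i$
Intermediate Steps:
$z{\left(p,q \right)} = q$ ($z{\left(p,q \right)} = 1 q = q$)
$z{\left(-20,\sqrt{\left(4 - 6\right) - 6} \right)} \left(-25\right) = \sqrt{\left(4 - 6\right) - 6} \left(-25\right) = \sqrt{-2 - 6} \left(-25\right) = \sqrt{-8} \left(-25\right) = 2 i \sqrt{2} \left(-25\right) = - 50 i \sqrt{2}$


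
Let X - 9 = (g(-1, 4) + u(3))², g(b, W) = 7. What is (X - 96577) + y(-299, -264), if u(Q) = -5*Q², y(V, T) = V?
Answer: -95423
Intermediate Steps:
X = 1453 (X = 9 + (7 - 5*3²)² = 9 + (7 - 5*9)² = 9 + (7 - 45)² = 9 + (-38)² = 9 + 1444 = 1453)
(X - 96577) + y(-299, -264) = (1453 - 96577) - 299 = -95124 - 299 = -95423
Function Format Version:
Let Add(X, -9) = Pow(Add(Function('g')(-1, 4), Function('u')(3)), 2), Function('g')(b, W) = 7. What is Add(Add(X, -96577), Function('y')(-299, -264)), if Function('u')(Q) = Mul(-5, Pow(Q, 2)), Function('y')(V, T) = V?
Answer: -95423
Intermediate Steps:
X = 1453 (X = Add(9, Pow(Add(7, Mul(-5, Pow(3, 2))), 2)) = Add(9, Pow(Add(7, Mul(-5, 9)), 2)) = Add(9, Pow(Add(7, -45), 2)) = Add(9, Pow(-38, 2)) = Add(9, 1444) = 1453)
Add(Add(X, -96577), Function('y')(-299, -264)) = Add(Add(1453, -96577), -299) = Add(-95124, -299) = -95423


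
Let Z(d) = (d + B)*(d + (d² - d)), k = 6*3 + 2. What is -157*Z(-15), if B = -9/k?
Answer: 2183085/4 ≈ 5.4577e+5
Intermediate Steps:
k = 20 (k = 18 + 2 = 20)
B = -9/20 ≈ -0.45000
Z(d) = d²*(-9/20 + d) (Z(d) = (d - 9/20)*(d + (d² - d)) = (-9/20 + d)*d² = d²*(-9/20 + d))
-157*Z(-15) = -157*(-15)²*(-9/20 - 15) = -35325*(-309)/20 = -157*(-13905/4) = 2183085/4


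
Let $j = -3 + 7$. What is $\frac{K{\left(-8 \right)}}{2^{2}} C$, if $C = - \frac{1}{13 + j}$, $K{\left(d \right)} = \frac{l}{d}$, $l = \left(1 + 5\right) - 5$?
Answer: $\frac{1}{544} \approx 0.0018382$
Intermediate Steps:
$j = 4$
$l = 1$ ($l = 6 - 5 = 1$)
$K{\left(d \right)} = \frac{1}{d}$ ($K{\left(d \right)} = 1 \frac{1}{d} = \frac{1}{d}$)
$C = - \frac{1}{17}$ ($C = - \frac{1}{13 + 4} = - \frac{1}{17} \approx -0.058824$)
$\frac{K{\left(-8 \right)}}{2^{2}} C = \frac{1}{\left(-8\right) 2^{2}} \left(- \frac{1}{17}\right) = - \frac{1}{8 \cdot 4} \left(- \frac{1}{17}\right) = \left(- \frac{1}{8}\right) \frac{1}{4} \left(- \frac{1}{17}\right) = \left(- \frac{1}{32}\right) \left(- \frac{1}{17}\right) = \frac{1}{544}$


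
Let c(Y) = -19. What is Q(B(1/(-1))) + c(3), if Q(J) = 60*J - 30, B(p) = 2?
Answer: 71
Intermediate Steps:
Q(J) = -30 + 60*J
Q(B(1/(-1))) + c(3) = (-30 + 60*2) - 19 = (-30 + 120) - 19 = 90 - 19 = 71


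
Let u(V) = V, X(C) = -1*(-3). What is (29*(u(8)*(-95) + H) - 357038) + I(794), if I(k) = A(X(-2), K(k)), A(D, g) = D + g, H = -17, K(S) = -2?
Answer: -379570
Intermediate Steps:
X(C) = 3
I(k) = 1 (I(k) = 3 - 2 = 1)
(29*(u(8)*(-95) + H) - 357038) + I(794) = (29*(8*(-95) - 17) - 357038) + 1 = (29*(-760 - 17) - 357038) + 1 = (29*(-777) - 357038) + 1 = (-22533 - 357038) + 1 = -379571 + 1 = -379570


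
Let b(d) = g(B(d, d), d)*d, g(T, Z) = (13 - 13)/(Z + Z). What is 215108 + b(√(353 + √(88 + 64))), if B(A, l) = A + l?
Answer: 215108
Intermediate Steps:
g(T, Z) = 0 (g(T, Z) = 0/((2*Z)) = 0*(1/(2*Z)) = 0)
b(d) = 0 (b(d) = 0*d = 0)
215108 + b(√(353 + √(88 + 64))) = 215108 + 0 = 215108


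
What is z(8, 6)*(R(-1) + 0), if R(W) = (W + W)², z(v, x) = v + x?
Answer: 56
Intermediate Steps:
R(W) = 4*W² (R(W) = (2*W)² = 4*W²)
z(8, 6)*(R(-1) + 0) = (8 + 6)*(4*(-1)² + 0) = 14*(4*1 + 0) = 14*(4 + 0) = 14*4 = 56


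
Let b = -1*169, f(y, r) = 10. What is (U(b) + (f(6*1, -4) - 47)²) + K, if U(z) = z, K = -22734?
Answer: -21534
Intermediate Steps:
b = -169
(U(b) + (f(6*1, -4) - 47)²) + K = (-169 + (10 - 47)²) - 22734 = (-169 + (-37)²) - 22734 = (-169 + 1369) - 22734 = 1200 - 22734 = -21534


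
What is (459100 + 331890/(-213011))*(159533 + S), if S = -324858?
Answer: -16167630735568250/213011 ≈ -7.5900e+10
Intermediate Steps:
(459100 + 331890/(-213011))*(159533 + S) = (459100 + 331890/(-213011))*(159533 - 324858) = (459100 + 331890*(-1/213011))*(-165325) = (459100 - 331890/213011)*(-165325) = (97793018210/213011)*(-165325) = -16167630735568250/213011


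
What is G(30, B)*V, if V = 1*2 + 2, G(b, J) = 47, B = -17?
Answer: 188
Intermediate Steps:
V = 4 (V = 2 + 2 = 4)
G(30, B)*V = 47*4 = 188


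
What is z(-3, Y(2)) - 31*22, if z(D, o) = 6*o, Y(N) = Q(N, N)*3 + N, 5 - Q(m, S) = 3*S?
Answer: -688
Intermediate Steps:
Q(m, S) = 5 - 3*S
Y(N) = 15 - 8*N (Y(N) = (5 - 3*N)*3 + N = (15 - 9*N) + N = 15 - 8*N)
z(-3, Y(2)) - 31*22 = 6*(15 - 8*2) - 31*22 = 6*(15 - 16) - 682 = 6*(-1) - 682 = -6 - 682 = -688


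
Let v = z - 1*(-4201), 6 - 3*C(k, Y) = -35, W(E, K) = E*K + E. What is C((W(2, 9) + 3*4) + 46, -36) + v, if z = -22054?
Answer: -53518/3 ≈ -17839.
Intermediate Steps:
W(E, K) = E + E*K
C(k, Y) = 41/3 (C(k, Y) = 2 - ⅓*(-35) = 2 + 35/3 = 41/3)
v = -17853 (v = -22054 - 1*(-4201) = -22054 + 4201 = -17853)
C((W(2, 9) + 3*4) + 46, -36) + v = 41/3 - 17853 = -53518/3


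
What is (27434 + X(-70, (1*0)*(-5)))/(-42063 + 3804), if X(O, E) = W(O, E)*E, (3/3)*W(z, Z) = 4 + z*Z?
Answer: -27434/38259 ≈ -0.71706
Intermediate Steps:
W(z, Z) = 4 + Z*z (W(z, Z) = 4 + z*Z = 4 + Z*z)
X(O, E) = E*(4 + E*O) (X(O, E) = (4 + E*O)*E = E*(4 + E*O))
(27434 + X(-70, (1*0)*(-5)))/(-42063 + 3804) = (27434 + ((1*0)*(-5))*(4 + ((1*0)*(-5))*(-70)))/(-42063 + 3804) = (27434 + (0*(-5))*(4 + (0*(-5))*(-70)))/(-38259) = (27434 + 0*(4 + 0*(-70)))*(-1/38259) = (27434 + 0*(4 + 0))*(-1/38259) = (27434 + 0*4)*(-1/38259) = (27434 + 0)*(-1/38259) = 27434*(-1/38259) = -27434/38259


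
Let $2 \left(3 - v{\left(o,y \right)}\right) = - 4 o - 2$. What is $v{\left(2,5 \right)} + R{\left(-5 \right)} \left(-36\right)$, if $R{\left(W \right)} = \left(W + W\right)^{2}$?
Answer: $-3592$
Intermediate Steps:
$v{\left(o,y \right)} = 4 + 2 o$ ($v{\left(o,y \right)} = 3 - \frac{- 4 o - 2}{2} = 3 - \frac{-2 - 4 o}{2} = 3 + \left(1 + 2 o\right) = 4 + 2 o$)
$R{\left(W \right)} = 4 W^{2}$ ($R{\left(W \right)} = \left(2 W\right)^{2} = 4 W^{2}$)
$v{\left(2,5 \right)} + R{\left(-5 \right)} \left(-36\right) = \left(4 + 2 \cdot 2\right) + 4 \left(-5\right)^{2} \left(-36\right) = \left(4 + 4\right) + 4 \cdot 25 \left(-36\right) = 8 + 100 \left(-36\right) = 8 - 3600 = -3592$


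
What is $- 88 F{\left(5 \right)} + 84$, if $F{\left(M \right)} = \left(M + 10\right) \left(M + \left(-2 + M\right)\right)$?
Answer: $-10476$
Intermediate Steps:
$F{\left(M \right)} = \left(-2 + 2 M\right) \left(10 + M\right)$ ($F{\left(M \right)} = \left(10 + M\right) \left(-2 + 2 M\right) = \left(-2 + 2 M\right) \left(10 + M\right)$)
$- 88 F{\left(5 \right)} + 84 = - 88 \left(-20 + 2 \cdot 5^{2} + 18 \cdot 5\right) + 84 = - 88 \left(-20 + 2 \cdot 25 + 90\right) + 84 = - 88 \left(-20 + 50 + 90\right) + 84 = \left(-88\right) 120 + 84 = -10560 + 84 = -10476$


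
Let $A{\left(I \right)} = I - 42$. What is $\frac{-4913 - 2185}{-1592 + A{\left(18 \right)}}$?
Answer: $\frac{3549}{808} \approx 4.3923$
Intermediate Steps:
$A{\left(I \right)} = -42 + I$
$\frac{-4913 - 2185}{-1592 + A{\left(18 \right)}} = \frac{-4913 - 2185}{-1592 + \left(-42 + 18\right)} = - \frac{7098}{-1592 - 24} = - \frac{7098}{-1616} = \left(-7098\right) \left(- \frac{1}{1616}\right) = \frac{3549}{808}$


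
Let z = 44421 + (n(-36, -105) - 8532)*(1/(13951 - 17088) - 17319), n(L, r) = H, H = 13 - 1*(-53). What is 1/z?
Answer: 3137/460094622741 ≈ 6.8182e-9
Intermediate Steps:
H = 66 (H = 13 + 53 = 66)
n(L, r) = 66
z = 460094622741/3137 (z = 44421 + (66 - 8532)*(1/(13951 - 17088) - 17319) = 44421 - 8466*(1/(-3137) - 17319) = 44421 - 8466*(-1/3137 - 17319) = 44421 - 8466*(-54329704/3137) = 44421 + 459955274064/3137 = 460094622741/3137 ≈ 1.4667e+8)
1/z = 1/(460094622741/3137) = 3137/460094622741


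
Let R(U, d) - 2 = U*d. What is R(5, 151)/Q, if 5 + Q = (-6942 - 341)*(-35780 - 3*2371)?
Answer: 757/312389714 ≈ 2.4233e-6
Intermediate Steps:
Q = 312389714 (Q = -5 + (-6942 - 341)*(-35780 - 3*2371) = -5 - 7283*(-35780 - 7113) = -5 - 7283*(-42893) = -5 + 312389719 = 312389714)
R(U, d) = 2 + U*d
R(5, 151)/Q = (2 + 5*151)/312389714 = (2 + 755)*(1/312389714) = 757*(1/312389714) = 757/312389714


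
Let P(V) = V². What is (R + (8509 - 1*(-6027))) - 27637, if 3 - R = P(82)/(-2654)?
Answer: -17377684/1327 ≈ -13095.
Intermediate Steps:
R = 7343/1327 (R = 3 - 82²/(-2654) = 3 - 6724*(-1)/2654 = 3 - 1*(-3362/1327) = 3 + 3362/1327 = 7343/1327 ≈ 5.5335)
(R + (8509 - 1*(-6027))) - 27637 = (7343/1327 + (8509 - 1*(-6027))) - 27637 = (7343/1327 + (8509 + 6027)) - 27637 = (7343/1327 + 14536) - 27637 = 19296615/1327 - 27637 = -17377684/1327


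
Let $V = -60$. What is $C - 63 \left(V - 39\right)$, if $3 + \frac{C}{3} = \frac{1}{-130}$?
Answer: $\frac{809637}{130} \approx 6228.0$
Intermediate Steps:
$C = - \frac{1173}{130}$ ($C = -9 + \frac{3}{-130} = -9 + 3 \left(- \frac{1}{130}\right) = -9 - \frac{3}{130} = - \frac{1173}{130} \approx -9.0231$)
$C - 63 \left(V - 39\right) = - \frac{1173}{130} - 63 \left(-60 - 39\right) = - \frac{1173}{130} - -6237 = - \frac{1173}{130} + 6237 = \frac{809637}{130}$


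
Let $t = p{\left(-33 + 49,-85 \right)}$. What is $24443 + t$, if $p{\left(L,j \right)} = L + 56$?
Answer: $24515$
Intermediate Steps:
$p{\left(L,j \right)} = 56 + L$
$t = 72$ ($t = 56 + \left(-33 + 49\right) = 56 + 16 = 72$)
$24443 + t = 24443 + 72 = 24515$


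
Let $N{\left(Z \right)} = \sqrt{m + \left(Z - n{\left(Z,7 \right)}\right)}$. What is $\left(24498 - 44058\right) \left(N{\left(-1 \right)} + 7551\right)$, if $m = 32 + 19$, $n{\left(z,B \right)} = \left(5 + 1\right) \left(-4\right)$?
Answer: $-147697560 - 19560 \sqrt{74} \approx -1.4787 \cdot 10^{8}$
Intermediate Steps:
$n{\left(z,B \right)} = -24$ ($n{\left(z,B \right)} = 6 \left(-4\right) = -24$)
$m = 51$
$N{\left(Z \right)} = \sqrt{75 + Z}$ ($N{\left(Z \right)} = \sqrt{51 + \left(Z - -24\right)} = \sqrt{51 + \left(Z + 24\right)} = \sqrt{51 + \left(24 + Z\right)} = \sqrt{75 + Z}$)
$\left(24498 - 44058\right) \left(N{\left(-1 \right)} + 7551\right) = \left(24498 - 44058\right) \left(\sqrt{75 - 1} + 7551\right) = - 19560 \left(\sqrt{74} + 7551\right) = - 19560 \left(7551 + \sqrt{74}\right) = -147697560 - 19560 \sqrt{74}$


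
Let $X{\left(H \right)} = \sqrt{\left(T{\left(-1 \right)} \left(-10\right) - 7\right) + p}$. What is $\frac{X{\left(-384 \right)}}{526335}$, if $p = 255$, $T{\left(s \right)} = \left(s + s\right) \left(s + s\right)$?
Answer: $\frac{4 \sqrt{13}}{526335} \approx 2.7401 \cdot 10^{-5}$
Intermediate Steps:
$T{\left(s \right)} = 4 s^{2}$ ($T{\left(s \right)} = 2 s 2 s = 4 s^{2}$)
$X{\left(H \right)} = 4 \sqrt{13}$ ($X{\left(H \right)} = \sqrt{\left(4 \left(-1\right)^{2} \left(-10\right) - 7\right) + 255} = \sqrt{\left(4 \cdot 1 \left(-10\right) - 7\right) + 255} = \sqrt{\left(4 \left(-10\right) - 7\right) + 255} = \sqrt{\left(-40 - 7\right) + 255} = \sqrt{-47 + 255} = \sqrt{208} = 4 \sqrt{13}$)
$\frac{X{\left(-384 \right)}}{526335} = \frac{4 \sqrt{13}}{526335}$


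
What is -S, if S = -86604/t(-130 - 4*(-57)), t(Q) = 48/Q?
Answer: 353633/2 ≈ 1.7682e+5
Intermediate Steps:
S = -353633/2 (S = -86604/(48/(-130 - 4*(-57))) = -86604/(48/(-130 - 1*(-228))) = -86604/(48/(-130 + 228)) = -86604/(48/98) = -86604/(48*(1/98)) = -86604/24/49 = -86604*49/24 = -353633/2 ≈ -1.7682e+5)
-S = -1*(-353633/2) = 353633/2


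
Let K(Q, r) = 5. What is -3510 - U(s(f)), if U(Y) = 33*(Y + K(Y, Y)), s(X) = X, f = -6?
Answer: -3477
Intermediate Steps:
U(Y) = 165 + 33*Y (U(Y) = 33*(Y + 5) = 33*(5 + Y) = 165 + 33*Y)
-3510 - U(s(f)) = -3510 - (165 + 33*(-6)) = -3510 - (165 - 198) = -3510 - 1*(-33) = -3510 + 33 = -3477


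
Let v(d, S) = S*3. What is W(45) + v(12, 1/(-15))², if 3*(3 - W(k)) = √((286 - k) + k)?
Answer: 76/25 - √286/3 ≈ -2.5972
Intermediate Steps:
v(d, S) = 3*S
W(k) = 3 - √286/3 (W(k) = 3 - √((286 - k) + k)/3 = 3 - √286/3)
W(45) + v(12, 1/(-15))² = (3 - √286/3) + (3/(-15))² = (3 - √286/3) + (3*(-1/15))² = (3 - √286/3) + (-⅕)² = (3 - √286/3) + 1/25 = 76/25 - √286/3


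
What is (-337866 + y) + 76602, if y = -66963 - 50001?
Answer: -378228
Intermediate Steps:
y = -116964
(-337866 + y) + 76602 = (-337866 - 116964) + 76602 = -454830 + 76602 = -378228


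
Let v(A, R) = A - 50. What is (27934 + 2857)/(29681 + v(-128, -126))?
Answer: 30791/29503 ≈ 1.0437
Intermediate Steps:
v(A, R) = -50 + A
(27934 + 2857)/(29681 + v(-128, -126)) = (27934 + 2857)/(29681 + (-50 - 128)) = 30791/(29681 - 178) = 30791/29503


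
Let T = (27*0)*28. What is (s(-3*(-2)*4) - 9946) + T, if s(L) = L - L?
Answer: -9946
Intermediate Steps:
s(L) = 0
T = 0 (T = 0*28 = 0)
(s(-3*(-2)*4) - 9946) + T = (0 - 9946) + 0 = -9946 + 0 = -9946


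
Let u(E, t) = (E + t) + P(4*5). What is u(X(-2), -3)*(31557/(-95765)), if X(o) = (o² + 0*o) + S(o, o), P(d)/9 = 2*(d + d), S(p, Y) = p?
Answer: -22689483/95765 ≈ -236.93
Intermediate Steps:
P(d) = 36*d (P(d) = 9*(2*(d + d)) = 9*(2*(2*d)) = 9*(4*d) = 36*d)
X(o) = o + o² (X(o) = (o² + 0*o) + o = (o² + 0) + o = o² + o = o + o²)
u(E, t) = 720 + E + t (u(E, t) = (E + t) + 36*(4*5) = (E + t) + 36*20 = (E + t) + 720 = 720 + E + t)
u(X(-2), -3)*(31557/(-95765)) = (720 - 2*(1 - 2) - 3)*(31557/(-95765)) = (720 - 2*(-1) - 3)*(31557*(-1/95765)) = (720 + 2 - 3)*(-31557/95765) = 719*(-31557/95765) = -22689483/95765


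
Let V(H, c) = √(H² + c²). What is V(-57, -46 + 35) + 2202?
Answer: 2202 + √3370 ≈ 2260.1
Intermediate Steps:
V(-57, -46 + 35) + 2202 = √((-57)² + (-46 + 35)²) + 2202 = √(3249 + (-11)²) + 2202 = √(3249 + 121) + 2202 = √3370 + 2202 = 2202 + √3370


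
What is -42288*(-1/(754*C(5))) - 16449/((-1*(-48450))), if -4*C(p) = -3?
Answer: 453233709/6088550 ≈ 74.440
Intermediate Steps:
C(p) = ¾ (C(p) = -¼*(-3) = ¾)
-42288*(-1/(754*C(5))) - 16449/((-1*(-48450))) = -42288/(((¾)*26)*(-29)) - 16449/((-1*(-48450))) = -42288/((39/2)*(-29)) - 16449/48450 = -42288/(-1131/2) - 16449*1/48450 = -42288*(-2/1131) - 5483/16150 = 28192/377 - 5483/16150 = 453233709/6088550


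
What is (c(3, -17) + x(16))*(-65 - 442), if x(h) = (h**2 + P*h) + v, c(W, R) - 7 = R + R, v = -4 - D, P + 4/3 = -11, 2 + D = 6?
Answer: -11999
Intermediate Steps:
D = 4 (D = -2 + 6 = 4)
P = -37/3 (P = -4/3 - 11 = -37/3 ≈ -12.333)
v = -8 (v = -4 - 1*4 = -4 - 4 = -8)
c(W, R) = 7 + 2*R (c(W, R) = 7 + (R + R) = 7 + 2*R)
x(h) = -8 + h**2 - 37*h/3 (x(h) = (h**2 - 37*h/3) - 8 = -8 + h**2 - 37*h/3)
(c(3, -17) + x(16))*(-65 - 442) = ((7 + 2*(-17)) + (-8 + 16**2 - 37/3*16))*(-65 - 442) = ((7 - 34) + (-8 + 256 - 592/3))*(-507) = (-27 + 152/3)*(-507) = (71/3)*(-507) = -11999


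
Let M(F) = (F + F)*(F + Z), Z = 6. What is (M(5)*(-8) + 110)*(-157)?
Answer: 120890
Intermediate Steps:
M(F) = 2*F*(6 + F) (M(F) = (F + F)*(F + 6) = (2*F)*(6 + F) = 2*F*(6 + F))
(M(5)*(-8) + 110)*(-157) = ((2*5*(6 + 5))*(-8) + 110)*(-157) = ((2*5*11)*(-8) + 110)*(-157) = (110*(-8) + 110)*(-157) = (-880 + 110)*(-157) = -770*(-157) = 120890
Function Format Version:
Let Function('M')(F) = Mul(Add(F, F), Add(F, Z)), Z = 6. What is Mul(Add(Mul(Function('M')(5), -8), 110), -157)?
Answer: 120890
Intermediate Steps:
Function('M')(F) = Mul(2, F, Add(6, F)) (Function('M')(F) = Mul(Add(F, F), Add(F, 6)) = Mul(Mul(2, F), Add(6, F)) = Mul(2, F, Add(6, F)))
Mul(Add(Mul(Function('M')(5), -8), 110), -157) = Mul(Add(Mul(Mul(2, 5, Add(6, 5)), -8), 110), -157) = Mul(Add(Mul(Mul(2, 5, 11), -8), 110), -157) = Mul(Add(Mul(110, -8), 110), -157) = Mul(Add(-880, 110), -157) = Mul(-770, -157) = 120890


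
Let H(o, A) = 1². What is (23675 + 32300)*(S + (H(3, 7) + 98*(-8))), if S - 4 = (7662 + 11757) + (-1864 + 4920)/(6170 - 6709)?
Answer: 562207526400/539 ≈ 1.0431e+9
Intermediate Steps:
H(o, A) = 1
S = 10465941/539 (S = 4 + ((7662 + 11757) + (-1864 + 4920)/(6170 - 6709)) = 4 + (19419 + 3056/(-539)) = 4 + (19419 + 3056*(-1/539)) = 4 + (19419 - 3056/539) = 4 + 10463785/539 = 10465941/539 ≈ 19417.)
(23675 + 32300)*(S + (H(3, 7) + 98*(-8))) = (23675 + 32300)*(10465941/539 + (1 + 98*(-8))) = 55975*(10465941/539 + (1 - 784)) = 55975*(10465941/539 - 783) = 55975*(10043904/539) = 562207526400/539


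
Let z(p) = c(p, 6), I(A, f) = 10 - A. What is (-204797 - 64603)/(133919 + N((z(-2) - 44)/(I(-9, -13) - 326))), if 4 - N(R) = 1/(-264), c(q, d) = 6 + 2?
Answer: -71121600/35355673 ≈ -2.0116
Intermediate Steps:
c(q, d) = 8
z(p) = 8
N(R) = 1057/264 (N(R) = 4 - 1/(-264) = 4 - 1*(-1/264) = 4 + 1/264 = 1057/264)
(-204797 - 64603)/(133919 + N((z(-2) - 44)/(I(-9, -13) - 326))) = (-204797 - 64603)/(133919 + 1057/264) = -269400/35355673/264 = -269400*264/35355673 = -71121600/35355673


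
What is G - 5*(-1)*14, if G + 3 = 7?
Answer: 74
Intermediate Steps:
G = 4 (G = -3 + 7 = 4)
G - 5*(-1)*14 = 4 - 5*(-1)*14 = 4 + 5*14 = 4 + 70 = 74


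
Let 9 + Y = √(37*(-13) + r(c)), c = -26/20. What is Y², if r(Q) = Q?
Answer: (90 - I*√48230)²/100 ≈ -401.3 - 395.3*I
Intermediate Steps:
c = -13/10 (c = -26*1/20 = -13/10 ≈ -1.3000)
Y = -9 + I*√48230/10 (Y = -9 + √(37*(-13) - 13/10) = -9 + √(-481 - 13/10) = -9 + √(-4823/10) = -9 + I*√48230/10 ≈ -9.0 + 21.961*I)
Y² = (-9 + I*√48230/10)²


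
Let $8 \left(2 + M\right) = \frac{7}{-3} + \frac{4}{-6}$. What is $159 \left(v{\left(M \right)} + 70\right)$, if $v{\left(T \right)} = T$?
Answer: $\frac{86019}{8} \approx 10752.0$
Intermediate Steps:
$M = - \frac{19}{8}$ ($M = -2 + \frac{\frac{7}{-3} + \frac{4}{-6}}{8} = -2 + \frac{7 \left(- \frac{1}{3}\right) + 4 \left(- \frac{1}{6}\right)}{8} = -2 + \frac{- \frac{7}{3} - \frac{2}{3}}{8} = -2 + \frac{1}{8} \left(-3\right) = -2 - \frac{3}{8} = - \frac{19}{8} \approx -2.375$)
$159 \left(v{\left(M \right)} + 70\right) = 159 \left(- \frac{19}{8} + 70\right) = 159 \cdot \frac{541}{8} = \frac{86019}{8}$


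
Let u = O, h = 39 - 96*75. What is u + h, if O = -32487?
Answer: -39648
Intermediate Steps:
h = -7161 (h = 39 - 7200 = -7161)
u = -32487
u + h = -32487 - 7161 = -39648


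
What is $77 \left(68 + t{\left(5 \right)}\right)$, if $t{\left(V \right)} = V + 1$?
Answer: $5698$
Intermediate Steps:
$t{\left(V \right)} = 1 + V$
$77 \left(68 + t{\left(5 \right)}\right) = 77 \left(68 + \left(1 + 5\right)\right) = 77 \left(68 + 6\right) = 77 \cdot 74 = 5698$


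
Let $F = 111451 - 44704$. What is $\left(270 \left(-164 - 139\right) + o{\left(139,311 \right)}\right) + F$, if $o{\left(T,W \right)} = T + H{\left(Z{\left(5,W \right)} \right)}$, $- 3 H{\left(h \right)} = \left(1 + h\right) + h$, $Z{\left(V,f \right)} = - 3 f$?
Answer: $- \frac{42907}{3} \approx -14302.0$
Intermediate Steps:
$F = 66747$
$H{\left(h \right)} = - \frac{1}{3} - \frac{2 h}{3}$ ($H{\left(h \right)} = - \frac{\left(1 + h\right) + h}{3} = - \frac{1 + 2 h}{3} = - \frac{1}{3} - \frac{2 h}{3}$)
$o{\left(T,W \right)} = - \frac{1}{3} + T + 2 W$ ($o{\left(T,W \right)} = T - \left(\frac{1}{3} + \frac{2 \left(- 3 W\right)}{3}\right) = T + \left(- \frac{1}{3} + 2 W\right) = - \frac{1}{3} + T + 2 W$)
$\left(270 \left(-164 - 139\right) + o{\left(139,311 \right)}\right) + F = \left(270 \left(-164 - 139\right) + \left(- \frac{1}{3} + 139 + 2 \cdot 311\right)\right) + 66747 = \left(270 \left(-303\right) + \left(- \frac{1}{3} + 139 + 622\right)\right) + 66747 = \left(-81810 + \frac{2282}{3}\right) + 66747 = - \frac{243148}{3} + 66747 = - \frac{42907}{3}$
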